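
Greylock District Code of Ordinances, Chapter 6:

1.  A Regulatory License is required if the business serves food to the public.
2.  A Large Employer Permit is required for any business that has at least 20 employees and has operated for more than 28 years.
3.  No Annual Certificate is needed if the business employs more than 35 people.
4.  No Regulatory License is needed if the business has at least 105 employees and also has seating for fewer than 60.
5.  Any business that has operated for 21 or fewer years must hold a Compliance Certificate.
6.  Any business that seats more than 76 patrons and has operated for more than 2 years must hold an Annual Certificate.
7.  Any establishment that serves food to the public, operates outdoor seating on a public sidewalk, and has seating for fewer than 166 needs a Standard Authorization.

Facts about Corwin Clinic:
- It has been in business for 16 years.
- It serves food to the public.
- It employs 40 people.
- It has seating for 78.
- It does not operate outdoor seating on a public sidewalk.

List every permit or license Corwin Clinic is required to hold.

1. serves food to the public → Regulatory License required.
2. employees 40 ≥ 20; years in business 16 ≤ 28 → Large Employer Permit not required.
3. employees 40 > 35 → exempt from Annual Certificate.
4. employees 40 < 105; seating 78 ≥ 60 → Regulatory License exemption does not apply.
5. years in business 16 ≤ 21 → Compliance Certificate required.
6. seating 78 > 76; years in business 16 > 2 → Annual Certificate required.
7. serves food to the public; does not operate outdoor seating on a public sidewalk; seating 78 < 166 → Standard Authorization not required.

Compliance Certificate, Regulatory License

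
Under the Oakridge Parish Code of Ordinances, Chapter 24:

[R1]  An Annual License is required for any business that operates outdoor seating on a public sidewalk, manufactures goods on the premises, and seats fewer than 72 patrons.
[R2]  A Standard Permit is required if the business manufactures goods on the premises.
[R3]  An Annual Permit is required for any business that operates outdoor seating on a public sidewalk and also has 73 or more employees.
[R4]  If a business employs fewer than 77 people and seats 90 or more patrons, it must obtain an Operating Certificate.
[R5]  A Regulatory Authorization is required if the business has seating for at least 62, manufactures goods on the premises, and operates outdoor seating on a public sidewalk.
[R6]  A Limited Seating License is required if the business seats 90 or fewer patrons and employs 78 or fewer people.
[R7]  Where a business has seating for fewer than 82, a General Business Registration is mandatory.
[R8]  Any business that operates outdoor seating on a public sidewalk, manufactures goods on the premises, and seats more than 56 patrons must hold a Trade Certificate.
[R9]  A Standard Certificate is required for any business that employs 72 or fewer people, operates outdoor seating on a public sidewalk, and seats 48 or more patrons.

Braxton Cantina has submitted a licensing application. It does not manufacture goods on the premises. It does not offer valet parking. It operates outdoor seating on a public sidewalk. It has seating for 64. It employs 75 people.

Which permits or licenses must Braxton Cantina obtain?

[R1] operates outdoor seating on a public sidewalk; does not manufacture goods on the premises; seating 64 < 72 → Annual License not required.
[R2] does not manufacture goods on the premises → Standard Permit not required.
[R3] operates outdoor seating on a public sidewalk; employees 75 ≥ 73 → Annual Permit required.
[R4] employees 75 < 77; seating 64 < 90 → Operating Certificate not required.
[R5] seating 64 ≥ 62; does not manufacture goods on the premises; operates outdoor seating on a public sidewalk → Regulatory Authorization not required.
[R6] seating 64 ≤ 90; employees 75 ≤ 78 → Limited Seating License required.
[R7] seating 64 < 82 → General Business Registration required.
[R8] operates outdoor seating on a public sidewalk; does not manufacture goods on the premises; seating 64 > 56 → Trade Certificate not required.
[R9] employees 75 > 72; operates outdoor seating on a public sidewalk; seating 64 ≥ 48 → Standard Certificate not required.

Annual Permit, General Business Registration, Limited Seating License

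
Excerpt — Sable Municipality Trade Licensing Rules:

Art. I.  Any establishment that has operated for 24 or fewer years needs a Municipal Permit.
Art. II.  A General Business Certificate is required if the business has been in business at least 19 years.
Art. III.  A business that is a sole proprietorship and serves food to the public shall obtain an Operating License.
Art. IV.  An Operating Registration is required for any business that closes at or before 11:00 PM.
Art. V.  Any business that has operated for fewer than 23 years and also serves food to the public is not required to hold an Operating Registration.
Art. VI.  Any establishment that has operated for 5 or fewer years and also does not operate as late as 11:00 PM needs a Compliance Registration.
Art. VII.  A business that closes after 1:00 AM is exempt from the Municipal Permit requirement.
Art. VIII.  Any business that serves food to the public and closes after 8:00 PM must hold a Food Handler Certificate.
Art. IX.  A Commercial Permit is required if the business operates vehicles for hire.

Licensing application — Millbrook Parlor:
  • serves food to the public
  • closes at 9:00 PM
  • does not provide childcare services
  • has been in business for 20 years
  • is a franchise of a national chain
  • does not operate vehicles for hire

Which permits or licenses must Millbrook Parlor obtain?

Art. I. years in business 20 ≤ 24 → Municipal Permit required.
Art. II. years in business 20 ≥ 19 → General Business Certificate required.
Art. III. is a franchise of a national chain (not: is a sole proprietorship); serves food to the public → Operating License not required.
Art. IV. closes 9:00 PM, at/before 11:00 PM → Operating Registration required.
Art. V. years in business 20 < 23; serves food to the public → exempt from Operating Registration.
Art. VI. years in business 20 > 5; closes 9:00 PM, at/before 11:00 PM → Compliance Registration not required.
Art. VII. closes 9:00 PM, at/before 1:00 AM → Municipal Permit exemption does not apply.
Art. VIII. serves food to the public; closes 9:00 PM, after 8:00 PM → Food Handler Certificate required.
Art. IX. does not operate vehicles for hire → Commercial Permit not required.

Food Handler Certificate, General Business Certificate, Municipal Permit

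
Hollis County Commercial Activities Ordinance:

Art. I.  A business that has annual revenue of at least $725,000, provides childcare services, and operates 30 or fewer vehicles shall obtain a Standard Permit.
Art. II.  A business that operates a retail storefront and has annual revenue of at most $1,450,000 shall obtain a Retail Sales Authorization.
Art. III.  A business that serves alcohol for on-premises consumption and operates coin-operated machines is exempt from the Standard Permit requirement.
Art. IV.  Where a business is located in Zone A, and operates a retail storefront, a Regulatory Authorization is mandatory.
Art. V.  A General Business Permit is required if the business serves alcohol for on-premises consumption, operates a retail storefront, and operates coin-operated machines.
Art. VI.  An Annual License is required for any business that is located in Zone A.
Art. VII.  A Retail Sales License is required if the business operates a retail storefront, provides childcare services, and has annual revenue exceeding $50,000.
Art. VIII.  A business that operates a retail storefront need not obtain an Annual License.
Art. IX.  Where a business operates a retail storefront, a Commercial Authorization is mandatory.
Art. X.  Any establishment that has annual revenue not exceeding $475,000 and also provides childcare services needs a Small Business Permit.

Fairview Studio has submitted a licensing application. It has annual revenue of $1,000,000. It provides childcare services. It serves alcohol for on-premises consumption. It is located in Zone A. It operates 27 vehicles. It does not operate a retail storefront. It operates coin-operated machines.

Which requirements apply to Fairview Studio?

Art. I. revenue $1,000,000 ≥ $725,000; provides childcare services; vehicles 27 ≤ 30 → Standard Permit required.
Art. II. does not operate a retail storefront; revenue $1,000,000 ≤ $1,450,000 → Retail Sales Authorization not required.
Art. III. serves alcohol for on-premises consumption; operates coin-operated machines → exempt from Standard Permit.
Art. IV. is located in Zone A; does not operate a retail storefront → Regulatory Authorization not required.
Art. V. serves alcohol for on-premises consumption; does not operate a retail storefront; operates coin-operated machines → General Business Permit not required.
Art. VI. is located in Zone A → Annual License required.
Art. VII. does not operate a retail storefront; provides childcare services; revenue $1,000,000 > $50,000 → Retail Sales License not required.
Art. VIII. does not operate a retail storefront → Annual License exemption does not apply.
Art. IX. does not operate a retail storefront → Commercial Authorization not required.
Art. X. revenue $1,000,000 > $475,000; provides childcare services → Small Business Permit not required.

Annual License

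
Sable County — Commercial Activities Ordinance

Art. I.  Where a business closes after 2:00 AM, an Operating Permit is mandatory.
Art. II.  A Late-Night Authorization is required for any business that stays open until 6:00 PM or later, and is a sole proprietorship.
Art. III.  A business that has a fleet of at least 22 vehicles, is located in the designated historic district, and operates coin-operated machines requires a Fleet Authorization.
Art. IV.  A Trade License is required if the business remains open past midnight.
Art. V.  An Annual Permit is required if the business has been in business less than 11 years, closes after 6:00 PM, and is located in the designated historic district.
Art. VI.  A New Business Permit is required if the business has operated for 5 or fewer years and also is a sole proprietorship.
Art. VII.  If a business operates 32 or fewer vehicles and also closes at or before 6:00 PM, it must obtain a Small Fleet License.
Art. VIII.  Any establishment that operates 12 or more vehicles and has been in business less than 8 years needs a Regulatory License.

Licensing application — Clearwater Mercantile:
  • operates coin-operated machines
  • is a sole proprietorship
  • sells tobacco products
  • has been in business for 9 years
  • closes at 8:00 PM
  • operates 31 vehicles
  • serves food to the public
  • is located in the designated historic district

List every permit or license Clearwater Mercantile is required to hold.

Annual Permit, Fleet Authorization, Late-Night Authorization

Art. I. closes 8:00 PM, at/before 2:00 AM → Operating Permit not required.
Art. II. closes 8:00 PM, after 6:00 PM; is a sole proprietorship → Late-Night Authorization required.
Art. III. vehicles 31 ≥ 22; is located in the designated historic district; operates coin-operated machines → Fleet Authorization required.
Art. IV. closes 8:00 PM, at/before midnight → Trade License not required.
Art. V. years in business 9 < 11; closes 8:00 PM, after 6:00 PM; is located in the designated historic district → Annual Permit required.
Art. VI. years in business 9 > 5; is a sole proprietorship → New Business Permit not required.
Art. VII. vehicles 31 ≤ 32; closes 8:00 PM, after 6:00 PM → Small Fleet License not required.
Art. VIII. vehicles 31 ≥ 12; years in business 9 ≥ 8 → Regulatory License not required.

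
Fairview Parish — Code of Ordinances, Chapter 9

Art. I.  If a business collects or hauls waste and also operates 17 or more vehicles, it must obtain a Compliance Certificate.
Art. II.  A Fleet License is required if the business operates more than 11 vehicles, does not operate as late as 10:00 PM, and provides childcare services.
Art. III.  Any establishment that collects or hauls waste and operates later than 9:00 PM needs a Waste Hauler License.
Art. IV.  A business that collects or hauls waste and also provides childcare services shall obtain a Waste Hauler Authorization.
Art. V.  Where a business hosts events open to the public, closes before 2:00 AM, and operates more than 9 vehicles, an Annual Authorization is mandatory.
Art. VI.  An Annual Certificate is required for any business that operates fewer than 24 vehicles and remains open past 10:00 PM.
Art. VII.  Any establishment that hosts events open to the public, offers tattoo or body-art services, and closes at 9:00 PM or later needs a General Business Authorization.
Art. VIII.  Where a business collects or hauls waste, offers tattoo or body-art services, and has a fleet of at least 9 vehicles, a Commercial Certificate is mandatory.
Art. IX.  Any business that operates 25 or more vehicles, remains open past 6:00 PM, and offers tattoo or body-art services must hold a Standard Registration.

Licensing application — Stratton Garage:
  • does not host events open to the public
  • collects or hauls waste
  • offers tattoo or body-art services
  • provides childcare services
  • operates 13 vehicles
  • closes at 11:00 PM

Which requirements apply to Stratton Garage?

Annual Certificate, Commercial Certificate, Waste Hauler Authorization, Waste Hauler License

Art. I. collects or hauls waste; vehicles 13 < 17 → Compliance Certificate not required.
Art. II. vehicles 13 > 11; closes 11:00 PM, after 10:00 PM; provides childcare services → Fleet License not required.
Art. III. collects or hauls waste; closes 11:00 PM, after 9:00 PM → Waste Hauler License required.
Art. IV. collects or hauls waste; provides childcare services → Waste Hauler Authorization required.
Art. V. does not host events open to the public; closes 11:00 PM, at/before 2:00 AM; vehicles 13 > 9 → Annual Authorization not required.
Art. VI. vehicles 13 < 24; closes 11:00 PM, after 10:00 PM → Annual Certificate required.
Art. VII. does not host events open to the public; offers tattoo or body-art services; closes 11:00 PM, after 9:00 PM → General Business Authorization not required.
Art. VIII. collects or hauls waste; offers tattoo or body-art services; vehicles 13 ≥ 9 → Commercial Certificate required.
Art. IX. vehicles 13 < 25; closes 11:00 PM, after 6:00 PM; offers tattoo or body-art services → Standard Registration not required.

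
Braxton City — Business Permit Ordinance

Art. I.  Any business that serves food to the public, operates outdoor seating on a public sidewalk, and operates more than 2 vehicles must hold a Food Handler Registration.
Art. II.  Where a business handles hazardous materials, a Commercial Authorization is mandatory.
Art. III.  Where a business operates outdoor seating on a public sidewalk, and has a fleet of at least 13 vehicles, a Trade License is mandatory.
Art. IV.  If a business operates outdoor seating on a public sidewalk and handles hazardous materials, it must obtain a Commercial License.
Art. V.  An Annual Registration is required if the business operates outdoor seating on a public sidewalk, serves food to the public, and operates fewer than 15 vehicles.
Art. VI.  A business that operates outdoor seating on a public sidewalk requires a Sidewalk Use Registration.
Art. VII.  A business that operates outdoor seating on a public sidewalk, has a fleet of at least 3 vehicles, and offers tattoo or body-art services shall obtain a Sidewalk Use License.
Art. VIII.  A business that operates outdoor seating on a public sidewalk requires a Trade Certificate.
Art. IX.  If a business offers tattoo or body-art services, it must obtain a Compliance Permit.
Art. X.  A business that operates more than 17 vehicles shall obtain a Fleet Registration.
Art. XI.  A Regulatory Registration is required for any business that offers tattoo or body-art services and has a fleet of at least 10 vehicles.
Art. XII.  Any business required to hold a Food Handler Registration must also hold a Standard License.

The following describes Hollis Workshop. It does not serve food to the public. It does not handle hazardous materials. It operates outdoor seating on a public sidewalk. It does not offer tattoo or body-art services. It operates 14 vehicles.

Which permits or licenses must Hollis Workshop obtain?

Sidewalk Use Registration, Trade Certificate, Trade License

Art. I. does not serve food to the public; operates outdoor seating on a public sidewalk; vehicles 14 > 2 → Food Handler Registration not required.
Art. II. does not handle hazardous materials → Commercial Authorization not required.
Art. III. operates outdoor seating on a public sidewalk; vehicles 14 ≥ 13 → Trade License required.
Art. IV. operates outdoor seating on a public sidewalk; does not handle hazardous materials → Commercial License not required.
Art. V. operates outdoor seating on a public sidewalk; does not serve food to the public; vehicles 14 < 15 → Annual Registration not required.
Art. VI. operates outdoor seating on a public sidewalk → Sidewalk Use Registration required.
Art. VII. operates outdoor seating on a public sidewalk; vehicles 14 ≥ 3; does not offer tattoo or body-art services → Sidewalk Use License not required.
Art. VIII. operates outdoor seating on a public sidewalk → Trade Certificate required.
Art. IX. does not offer tattoo or body-art services → Compliance Permit not required.
Art. X. vehicles 14 ≤ 17 → Fleet Registration not required.
Art. XI. does not offer tattoo or body-art services; vehicles 14 ≥ 10 → Regulatory Registration not required.
Art. XII. Food Handler Registration is not required → no effect.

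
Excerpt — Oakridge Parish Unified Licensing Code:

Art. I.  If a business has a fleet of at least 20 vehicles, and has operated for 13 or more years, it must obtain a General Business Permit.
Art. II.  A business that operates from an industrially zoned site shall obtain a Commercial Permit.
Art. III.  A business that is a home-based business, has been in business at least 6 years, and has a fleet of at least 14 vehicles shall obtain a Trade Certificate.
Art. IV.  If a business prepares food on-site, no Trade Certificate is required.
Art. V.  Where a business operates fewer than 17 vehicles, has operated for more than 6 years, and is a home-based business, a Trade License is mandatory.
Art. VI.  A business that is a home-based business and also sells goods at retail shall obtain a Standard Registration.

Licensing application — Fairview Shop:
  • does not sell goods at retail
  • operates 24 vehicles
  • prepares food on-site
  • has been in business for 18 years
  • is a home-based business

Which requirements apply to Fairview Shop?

Art. I. vehicles 24 ≥ 20; years in business 18 ≥ 13 → General Business Permit required.
Art. II. is a home-based business (not: operates from an industrially zoned site) → Commercial Permit not required.
Art. III. is a home-based business; years in business 18 ≥ 6; vehicles 24 ≥ 14 → Trade Certificate required.
Art. IV. prepares food on-site → exempt from Trade Certificate.
Art. V. vehicles 24 ≥ 17; years in business 18 > 6; is a home-based business → Trade License not required.
Art. VI. is a home-based business; does not sell goods at retail → Standard Registration not required.

General Business Permit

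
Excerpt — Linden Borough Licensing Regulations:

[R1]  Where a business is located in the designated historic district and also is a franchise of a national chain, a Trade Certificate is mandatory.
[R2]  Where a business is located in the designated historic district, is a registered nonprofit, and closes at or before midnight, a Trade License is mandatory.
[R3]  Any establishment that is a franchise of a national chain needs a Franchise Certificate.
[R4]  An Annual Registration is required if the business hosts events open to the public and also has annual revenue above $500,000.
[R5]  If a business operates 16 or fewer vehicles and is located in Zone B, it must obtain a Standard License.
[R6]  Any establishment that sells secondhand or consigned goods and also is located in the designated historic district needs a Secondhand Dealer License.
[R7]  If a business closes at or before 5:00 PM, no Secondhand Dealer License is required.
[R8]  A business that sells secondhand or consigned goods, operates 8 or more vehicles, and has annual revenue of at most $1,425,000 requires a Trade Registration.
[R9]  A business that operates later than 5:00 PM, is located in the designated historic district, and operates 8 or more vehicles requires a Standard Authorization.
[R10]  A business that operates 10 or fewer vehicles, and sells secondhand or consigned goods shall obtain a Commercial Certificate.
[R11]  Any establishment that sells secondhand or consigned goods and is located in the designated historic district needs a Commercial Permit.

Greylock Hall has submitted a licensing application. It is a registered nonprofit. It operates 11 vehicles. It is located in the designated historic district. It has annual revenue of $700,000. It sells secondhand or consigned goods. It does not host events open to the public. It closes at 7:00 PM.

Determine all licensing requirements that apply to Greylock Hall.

Commercial Permit, Secondhand Dealer License, Standard Authorization, Trade License, Trade Registration

[R1] is located in the designated historic district; is a registered nonprofit (not: is a franchise of a national chain) → Trade Certificate not required.
[R2] is located in the designated historic district; is a registered nonprofit; closes 7:00 PM, at/before midnight → Trade License required.
[R3] is a registered nonprofit (not: is a franchise of a national chain) → Franchise Certificate not required.
[R4] does not host events open to the public; revenue $700,000 > $500,000 → Annual Registration not required.
[R5] vehicles 11 ≤ 16; is located in the designated historic district (not: is located in Zone B) → Standard License not required.
[R6] sells secondhand or consigned goods; is located in the designated historic district → Secondhand Dealer License required.
[R7] closes 7:00 PM, after 5:00 PM → Secondhand Dealer License exemption does not apply.
[R8] sells secondhand or consigned goods; vehicles 11 ≥ 8; revenue $700,000 ≤ $1,425,000 → Trade Registration required.
[R9] closes 7:00 PM, after 5:00 PM; is located in the designated historic district; vehicles 11 ≥ 8 → Standard Authorization required.
[R10] vehicles 11 > 10; sells secondhand or consigned goods → Commercial Certificate not required.
[R11] sells secondhand or consigned goods; is located in the designated historic district → Commercial Permit required.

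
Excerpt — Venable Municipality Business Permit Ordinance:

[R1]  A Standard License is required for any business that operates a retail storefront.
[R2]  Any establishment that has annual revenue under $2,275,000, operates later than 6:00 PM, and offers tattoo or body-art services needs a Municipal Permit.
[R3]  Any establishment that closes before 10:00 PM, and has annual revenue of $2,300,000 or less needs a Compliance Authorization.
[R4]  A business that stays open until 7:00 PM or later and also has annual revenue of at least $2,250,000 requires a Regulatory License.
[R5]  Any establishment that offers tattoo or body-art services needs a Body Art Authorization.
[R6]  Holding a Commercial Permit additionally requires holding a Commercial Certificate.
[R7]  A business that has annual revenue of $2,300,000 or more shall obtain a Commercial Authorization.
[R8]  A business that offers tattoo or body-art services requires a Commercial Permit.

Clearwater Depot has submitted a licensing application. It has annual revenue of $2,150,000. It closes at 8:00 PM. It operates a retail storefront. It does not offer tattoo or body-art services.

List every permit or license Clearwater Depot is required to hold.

[R1] operates a retail storefront → Standard License required.
[R2] revenue $2,150,000 < $2,275,000; closes 8:00 PM, after 6:00 PM; does not offer tattoo or body-art services → Municipal Permit not required.
[R3] closes 8:00 PM, at/before 10:00 PM; revenue $2,150,000 ≤ $2,300,000 → Compliance Authorization required.
[R4] closes 8:00 PM, after 7:00 PM; revenue $2,150,000 < $2,250,000 → Regulatory License not required.
[R5] does not offer tattoo or body-art services → Body Art Authorization not required.
[R6] Commercial Permit is not required → no effect.
[R7] revenue $2,150,000 < $2,300,000 → Commercial Authorization not required.
[R8] does not offer tattoo or body-art services → Commercial Permit not required.

Compliance Authorization, Standard License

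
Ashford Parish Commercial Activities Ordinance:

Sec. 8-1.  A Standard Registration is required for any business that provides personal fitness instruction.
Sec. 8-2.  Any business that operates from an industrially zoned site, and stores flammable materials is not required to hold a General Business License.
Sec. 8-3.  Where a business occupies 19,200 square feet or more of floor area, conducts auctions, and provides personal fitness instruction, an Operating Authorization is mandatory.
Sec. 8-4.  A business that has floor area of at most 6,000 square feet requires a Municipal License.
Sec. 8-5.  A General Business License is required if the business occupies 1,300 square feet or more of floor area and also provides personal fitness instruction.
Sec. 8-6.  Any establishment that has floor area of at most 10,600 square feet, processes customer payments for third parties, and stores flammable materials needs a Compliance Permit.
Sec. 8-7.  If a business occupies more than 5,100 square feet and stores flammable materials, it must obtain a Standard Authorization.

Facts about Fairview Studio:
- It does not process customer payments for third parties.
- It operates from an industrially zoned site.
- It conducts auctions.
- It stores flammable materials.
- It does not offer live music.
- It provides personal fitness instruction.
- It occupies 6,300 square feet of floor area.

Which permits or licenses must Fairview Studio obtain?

Sec. 8-1. provides personal fitness instruction → Standard Registration required.
Sec. 8-2. operates from an industrially zoned site; stores flammable materials → exempt from General Business License.
Sec. 8-3. floor area 6,300 square feet < 19,200 square feet; conducts auctions; provides personal fitness instruction → Operating Authorization not required.
Sec. 8-4. floor area 6,300 square feet > 6,000 square feet → Municipal License not required.
Sec. 8-5. floor area 6,300 square feet ≥ 1,300 square feet; provides personal fitness instruction → General Business License required.
Sec. 8-6. floor area 6,300 square feet ≤ 10,600 square feet; does not process customer payments for third parties; stores flammable materials → Compliance Permit not required.
Sec. 8-7. floor area 6,300 square feet > 5,100 square feet; stores flammable materials → Standard Authorization required.

Standard Authorization, Standard Registration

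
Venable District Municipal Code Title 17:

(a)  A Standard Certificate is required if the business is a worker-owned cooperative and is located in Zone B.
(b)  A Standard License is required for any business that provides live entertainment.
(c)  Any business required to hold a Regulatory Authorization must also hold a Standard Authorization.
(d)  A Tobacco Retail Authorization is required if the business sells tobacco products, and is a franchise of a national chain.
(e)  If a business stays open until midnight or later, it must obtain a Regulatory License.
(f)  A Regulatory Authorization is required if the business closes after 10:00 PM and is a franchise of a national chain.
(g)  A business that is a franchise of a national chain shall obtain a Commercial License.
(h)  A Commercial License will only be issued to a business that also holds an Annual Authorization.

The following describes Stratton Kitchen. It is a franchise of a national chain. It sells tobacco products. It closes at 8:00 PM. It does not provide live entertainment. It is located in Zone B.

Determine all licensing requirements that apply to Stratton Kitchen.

(a) is a franchise of a national chain (not: is a worker-owned cooperative); is located in Zone B → Standard Certificate not required.
(b) does not provide live entertainment → Standard License not required.
(c) Regulatory Authorization is not required → no effect.
(d) sells tobacco products; is a franchise of a national chain → Tobacco Retail Authorization required.
(e) closes 8:00 PM, at/before midnight → Regulatory License not required.
(f) closes 8:00 PM, at/before 10:00 PM; is a franchise of a national chain → Regulatory Authorization not required.
(g) is a franchise of a national chain → Commercial License required.
(h) Commercial License is required → Annual Authorization also required.

Annual Authorization, Commercial License, Tobacco Retail Authorization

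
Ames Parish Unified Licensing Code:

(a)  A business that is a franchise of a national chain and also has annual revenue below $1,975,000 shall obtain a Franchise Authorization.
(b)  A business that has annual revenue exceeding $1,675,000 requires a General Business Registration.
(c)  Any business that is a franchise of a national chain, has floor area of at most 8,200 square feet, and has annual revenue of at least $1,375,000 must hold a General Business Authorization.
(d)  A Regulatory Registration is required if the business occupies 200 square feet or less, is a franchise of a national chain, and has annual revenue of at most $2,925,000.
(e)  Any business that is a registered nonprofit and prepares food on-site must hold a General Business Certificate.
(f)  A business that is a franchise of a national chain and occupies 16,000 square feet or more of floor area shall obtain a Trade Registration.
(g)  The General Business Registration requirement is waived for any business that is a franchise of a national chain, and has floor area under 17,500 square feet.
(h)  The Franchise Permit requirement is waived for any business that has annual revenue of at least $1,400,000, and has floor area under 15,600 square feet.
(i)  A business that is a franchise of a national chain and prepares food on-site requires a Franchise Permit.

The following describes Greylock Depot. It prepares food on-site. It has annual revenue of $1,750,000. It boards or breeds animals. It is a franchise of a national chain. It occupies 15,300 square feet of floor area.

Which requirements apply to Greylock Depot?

(a) is a franchise of a national chain; revenue $1,750,000 < $1,975,000 → Franchise Authorization required.
(b) revenue $1,750,000 > $1,675,000 → General Business Registration required.
(c) is a franchise of a national chain; floor area 15,300 square feet > 8,200 square feet; revenue $1,750,000 ≥ $1,375,000 → General Business Authorization not required.
(d) floor area 15,300 square feet > 200 square feet; is a franchise of a national chain; revenue $1,750,000 ≤ $2,925,000 → Regulatory Registration not required.
(e) is a franchise of a national chain (not: is a registered nonprofit); prepares food on-site → General Business Certificate not required.
(f) is a franchise of a national chain; floor area 15,300 square feet < 16,000 square feet → Trade Registration not required.
(g) is a franchise of a national chain; floor area 15,300 square feet < 17,500 square feet → exempt from General Business Registration.
(h) revenue $1,750,000 ≥ $1,400,000; floor area 15,300 square feet < 15,600 square feet → exempt from Franchise Permit.
(i) is a franchise of a national chain; prepares food on-site → Franchise Permit required.

Franchise Authorization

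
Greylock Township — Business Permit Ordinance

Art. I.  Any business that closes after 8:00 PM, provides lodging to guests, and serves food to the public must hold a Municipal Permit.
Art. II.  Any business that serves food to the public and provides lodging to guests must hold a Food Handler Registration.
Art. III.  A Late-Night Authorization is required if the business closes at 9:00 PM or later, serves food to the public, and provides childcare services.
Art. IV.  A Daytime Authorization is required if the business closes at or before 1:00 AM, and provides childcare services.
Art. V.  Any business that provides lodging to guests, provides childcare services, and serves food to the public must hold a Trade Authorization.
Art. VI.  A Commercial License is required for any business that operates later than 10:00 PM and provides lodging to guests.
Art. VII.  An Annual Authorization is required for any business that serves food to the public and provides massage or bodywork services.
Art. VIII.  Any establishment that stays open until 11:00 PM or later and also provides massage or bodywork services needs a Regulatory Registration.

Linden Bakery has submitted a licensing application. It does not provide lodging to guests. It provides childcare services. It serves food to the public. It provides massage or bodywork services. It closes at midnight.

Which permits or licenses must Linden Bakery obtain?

Art. I. closes midnight, after 8:00 PM; does not provide lodging to guests; serves food to the public → Municipal Permit not required.
Art. II. serves food to the public; does not provide lodging to guests → Food Handler Registration not required.
Art. III. closes midnight, after 9:00 PM; serves food to the public; provides childcare services → Late-Night Authorization required.
Art. IV. closes midnight, at/before 1:00 AM; provides childcare services → Daytime Authorization required.
Art. V. does not provide lodging to guests; provides childcare services; serves food to the public → Trade Authorization not required.
Art. VI. closes midnight, after 10:00 PM; does not provide lodging to guests → Commercial License not required.
Art. VII. serves food to the public; provides massage or bodywork services → Annual Authorization required.
Art. VIII. closes midnight, after 11:00 PM; provides massage or bodywork services → Regulatory Registration required.

Annual Authorization, Daytime Authorization, Late-Night Authorization, Regulatory Registration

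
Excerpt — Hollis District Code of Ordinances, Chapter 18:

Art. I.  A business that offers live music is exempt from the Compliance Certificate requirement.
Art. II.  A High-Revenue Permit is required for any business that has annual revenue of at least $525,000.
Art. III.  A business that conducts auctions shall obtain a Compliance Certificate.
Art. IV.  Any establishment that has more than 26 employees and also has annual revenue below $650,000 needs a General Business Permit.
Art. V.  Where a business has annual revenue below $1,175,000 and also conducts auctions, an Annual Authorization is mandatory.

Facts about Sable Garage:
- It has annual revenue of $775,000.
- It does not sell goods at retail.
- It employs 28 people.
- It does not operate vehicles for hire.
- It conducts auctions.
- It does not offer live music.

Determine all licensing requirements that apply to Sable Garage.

Art. I. does not offer live music → Compliance Certificate exemption does not apply.
Art. II. revenue $775,000 ≥ $525,000 → High-Revenue Permit required.
Art. III. conducts auctions → Compliance Certificate required.
Art. IV. employees 28 > 26; revenue $775,000 ≥ $650,000 → General Business Permit not required.
Art. V. revenue $775,000 < $1,175,000; conducts auctions → Annual Authorization required.

Annual Authorization, Compliance Certificate, High-Revenue Permit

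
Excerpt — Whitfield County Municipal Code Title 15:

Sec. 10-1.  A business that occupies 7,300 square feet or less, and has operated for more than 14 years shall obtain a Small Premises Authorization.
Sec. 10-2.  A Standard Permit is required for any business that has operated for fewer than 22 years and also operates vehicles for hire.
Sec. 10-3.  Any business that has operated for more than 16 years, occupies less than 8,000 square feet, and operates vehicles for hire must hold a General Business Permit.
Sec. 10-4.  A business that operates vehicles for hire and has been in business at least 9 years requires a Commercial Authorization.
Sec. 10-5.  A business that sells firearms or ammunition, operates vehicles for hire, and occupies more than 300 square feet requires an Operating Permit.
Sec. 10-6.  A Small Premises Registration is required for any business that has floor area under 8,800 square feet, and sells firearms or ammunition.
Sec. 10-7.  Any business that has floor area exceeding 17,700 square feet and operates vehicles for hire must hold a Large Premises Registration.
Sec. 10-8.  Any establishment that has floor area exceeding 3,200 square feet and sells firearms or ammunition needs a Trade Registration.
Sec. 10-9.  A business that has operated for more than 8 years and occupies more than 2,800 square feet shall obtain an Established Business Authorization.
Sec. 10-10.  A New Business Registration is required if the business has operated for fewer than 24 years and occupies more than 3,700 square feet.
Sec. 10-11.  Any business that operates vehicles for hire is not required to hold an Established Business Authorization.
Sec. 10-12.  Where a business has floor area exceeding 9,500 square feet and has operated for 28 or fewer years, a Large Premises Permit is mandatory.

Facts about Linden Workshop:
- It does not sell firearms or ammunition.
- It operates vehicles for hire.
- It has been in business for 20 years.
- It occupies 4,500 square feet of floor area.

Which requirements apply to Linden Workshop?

Sec. 10-1. floor area 4,500 square feet ≤ 7,300 square feet; years in business 20 > 14 → Small Premises Authorization required.
Sec. 10-2. years in business 20 < 22; operates vehicles for hire → Standard Permit required.
Sec. 10-3. years in business 20 > 16; floor area 4,500 square feet < 8,000 square feet; operates vehicles for hire → General Business Permit required.
Sec. 10-4. operates vehicles for hire; years in business 20 ≥ 9 → Commercial Authorization required.
Sec. 10-5. does not sell firearms or ammunition; operates vehicles for hire; floor area 4,500 square feet > 300 square feet → Operating Permit not required.
Sec. 10-6. floor area 4,500 square feet < 8,800 square feet; does not sell firearms or ammunition → Small Premises Registration not required.
Sec. 10-7. floor area 4,500 square feet ≤ 17,700 square feet; operates vehicles for hire → Large Premises Registration not required.
Sec. 10-8. floor area 4,500 square feet > 3,200 square feet; does not sell firearms or ammunition → Trade Registration not required.
Sec. 10-9. years in business 20 > 8; floor area 4,500 square feet > 2,800 square feet → Established Business Authorization required.
Sec. 10-10. years in business 20 < 24; floor area 4,500 square feet > 3,700 square feet → New Business Registration required.
Sec. 10-11. operates vehicles for hire → exempt from Established Business Authorization.
Sec. 10-12. floor area 4,500 square feet ≤ 9,500 square feet; years in business 20 ≤ 28 → Large Premises Permit not required.

Commercial Authorization, General Business Permit, New Business Registration, Small Premises Authorization, Standard Permit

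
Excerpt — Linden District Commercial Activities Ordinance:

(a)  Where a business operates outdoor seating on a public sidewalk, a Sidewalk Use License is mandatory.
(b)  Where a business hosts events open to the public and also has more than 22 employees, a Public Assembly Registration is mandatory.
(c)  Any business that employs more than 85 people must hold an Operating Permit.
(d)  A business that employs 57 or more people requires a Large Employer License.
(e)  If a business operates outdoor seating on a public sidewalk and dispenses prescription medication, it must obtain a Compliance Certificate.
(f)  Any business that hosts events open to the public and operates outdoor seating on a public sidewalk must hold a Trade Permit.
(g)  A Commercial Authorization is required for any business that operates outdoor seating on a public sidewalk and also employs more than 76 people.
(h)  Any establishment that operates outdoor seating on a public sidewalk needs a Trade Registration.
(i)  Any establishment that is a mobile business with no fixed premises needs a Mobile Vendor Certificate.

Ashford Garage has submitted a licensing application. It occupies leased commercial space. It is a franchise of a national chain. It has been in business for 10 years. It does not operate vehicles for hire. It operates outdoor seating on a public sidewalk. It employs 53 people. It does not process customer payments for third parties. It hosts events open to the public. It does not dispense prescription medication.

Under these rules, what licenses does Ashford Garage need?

(a) operates outdoor seating on a public sidewalk → Sidewalk Use License required.
(b) hosts events open to the public; employees 53 > 22 → Public Assembly Registration required.
(c) employees 53 ≤ 85 → Operating Permit not required.
(d) employees 53 < 57 → Large Employer License not required.
(e) operates outdoor seating on a public sidewalk; does not dispense prescription medication → Compliance Certificate not required.
(f) hosts events open to the public; operates outdoor seating on a public sidewalk → Trade Permit required.
(g) operates outdoor seating on a public sidewalk; employees 53 ≤ 76 → Commercial Authorization not required.
(h) operates outdoor seating on a public sidewalk → Trade Registration required.
(i) occupies leased commercial space (not: is a mobile business with no fixed premises) → Mobile Vendor Certificate not required.

Public Assembly Registration, Sidewalk Use License, Trade Permit, Trade Registration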